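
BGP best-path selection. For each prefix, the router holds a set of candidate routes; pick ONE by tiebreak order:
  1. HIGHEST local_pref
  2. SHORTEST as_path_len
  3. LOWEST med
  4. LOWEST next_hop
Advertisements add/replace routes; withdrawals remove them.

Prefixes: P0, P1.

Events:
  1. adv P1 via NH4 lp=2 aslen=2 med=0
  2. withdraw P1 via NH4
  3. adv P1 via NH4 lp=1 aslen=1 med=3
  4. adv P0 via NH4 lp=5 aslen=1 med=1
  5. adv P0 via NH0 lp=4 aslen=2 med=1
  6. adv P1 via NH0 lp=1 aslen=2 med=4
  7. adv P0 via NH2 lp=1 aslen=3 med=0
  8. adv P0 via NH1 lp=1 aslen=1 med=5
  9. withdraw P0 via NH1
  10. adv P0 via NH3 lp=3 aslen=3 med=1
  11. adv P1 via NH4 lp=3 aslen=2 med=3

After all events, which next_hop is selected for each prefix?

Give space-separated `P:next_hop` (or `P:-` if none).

Op 1: best P0=- P1=NH4
Op 2: best P0=- P1=-
Op 3: best P0=- P1=NH4
Op 4: best P0=NH4 P1=NH4
Op 5: best P0=NH4 P1=NH4
Op 6: best P0=NH4 P1=NH4
Op 7: best P0=NH4 P1=NH4
Op 8: best P0=NH4 P1=NH4
Op 9: best P0=NH4 P1=NH4
Op 10: best P0=NH4 P1=NH4
Op 11: best P0=NH4 P1=NH4

Answer: P0:NH4 P1:NH4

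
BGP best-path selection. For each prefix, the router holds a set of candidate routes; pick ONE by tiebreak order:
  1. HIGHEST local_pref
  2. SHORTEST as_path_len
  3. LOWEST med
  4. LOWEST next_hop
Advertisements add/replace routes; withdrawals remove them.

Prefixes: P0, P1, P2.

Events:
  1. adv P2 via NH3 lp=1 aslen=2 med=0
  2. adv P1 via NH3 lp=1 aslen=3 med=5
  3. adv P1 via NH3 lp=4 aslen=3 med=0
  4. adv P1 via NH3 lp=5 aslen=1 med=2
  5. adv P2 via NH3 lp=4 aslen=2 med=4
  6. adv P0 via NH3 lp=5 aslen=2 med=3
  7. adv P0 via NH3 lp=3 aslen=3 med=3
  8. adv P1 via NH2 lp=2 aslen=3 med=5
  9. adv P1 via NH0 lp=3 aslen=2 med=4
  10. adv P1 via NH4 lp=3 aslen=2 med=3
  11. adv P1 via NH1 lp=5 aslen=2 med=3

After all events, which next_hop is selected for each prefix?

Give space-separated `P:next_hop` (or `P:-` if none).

Op 1: best P0=- P1=- P2=NH3
Op 2: best P0=- P1=NH3 P2=NH3
Op 3: best P0=- P1=NH3 P2=NH3
Op 4: best P0=- P1=NH3 P2=NH3
Op 5: best P0=- P1=NH3 P2=NH3
Op 6: best P0=NH3 P1=NH3 P2=NH3
Op 7: best P0=NH3 P1=NH3 P2=NH3
Op 8: best P0=NH3 P1=NH3 P2=NH3
Op 9: best P0=NH3 P1=NH3 P2=NH3
Op 10: best P0=NH3 P1=NH3 P2=NH3
Op 11: best P0=NH3 P1=NH3 P2=NH3

Answer: P0:NH3 P1:NH3 P2:NH3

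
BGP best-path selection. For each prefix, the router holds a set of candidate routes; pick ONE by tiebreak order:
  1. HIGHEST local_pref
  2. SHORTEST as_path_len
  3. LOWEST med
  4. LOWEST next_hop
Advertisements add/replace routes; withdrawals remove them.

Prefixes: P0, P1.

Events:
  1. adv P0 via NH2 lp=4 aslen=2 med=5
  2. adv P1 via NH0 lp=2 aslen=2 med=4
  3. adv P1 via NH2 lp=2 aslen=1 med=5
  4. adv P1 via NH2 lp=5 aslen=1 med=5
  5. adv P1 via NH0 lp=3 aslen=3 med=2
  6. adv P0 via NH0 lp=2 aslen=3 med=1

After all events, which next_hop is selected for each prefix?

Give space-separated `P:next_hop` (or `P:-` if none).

Answer: P0:NH2 P1:NH2

Derivation:
Op 1: best P0=NH2 P1=-
Op 2: best P0=NH2 P1=NH0
Op 3: best P0=NH2 P1=NH2
Op 4: best P0=NH2 P1=NH2
Op 5: best P0=NH2 P1=NH2
Op 6: best P0=NH2 P1=NH2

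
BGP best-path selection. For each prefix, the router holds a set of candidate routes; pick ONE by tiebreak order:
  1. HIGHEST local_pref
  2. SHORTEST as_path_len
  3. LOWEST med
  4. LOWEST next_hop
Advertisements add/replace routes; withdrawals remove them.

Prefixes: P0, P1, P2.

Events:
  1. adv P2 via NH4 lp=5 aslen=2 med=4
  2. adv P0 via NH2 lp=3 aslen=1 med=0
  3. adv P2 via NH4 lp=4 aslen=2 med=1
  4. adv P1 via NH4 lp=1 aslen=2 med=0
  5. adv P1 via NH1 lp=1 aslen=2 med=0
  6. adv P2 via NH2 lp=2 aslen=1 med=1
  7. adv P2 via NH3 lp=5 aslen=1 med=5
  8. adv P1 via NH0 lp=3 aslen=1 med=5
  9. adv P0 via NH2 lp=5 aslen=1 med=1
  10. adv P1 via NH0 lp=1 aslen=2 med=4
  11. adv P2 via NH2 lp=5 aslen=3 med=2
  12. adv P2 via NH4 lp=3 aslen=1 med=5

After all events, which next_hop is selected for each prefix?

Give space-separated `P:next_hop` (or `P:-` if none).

Op 1: best P0=- P1=- P2=NH4
Op 2: best P0=NH2 P1=- P2=NH4
Op 3: best P0=NH2 P1=- P2=NH4
Op 4: best P0=NH2 P1=NH4 P2=NH4
Op 5: best P0=NH2 P1=NH1 P2=NH4
Op 6: best P0=NH2 P1=NH1 P2=NH4
Op 7: best P0=NH2 P1=NH1 P2=NH3
Op 8: best P0=NH2 P1=NH0 P2=NH3
Op 9: best P0=NH2 P1=NH0 P2=NH3
Op 10: best P0=NH2 P1=NH1 P2=NH3
Op 11: best P0=NH2 P1=NH1 P2=NH3
Op 12: best P0=NH2 P1=NH1 P2=NH3

Answer: P0:NH2 P1:NH1 P2:NH3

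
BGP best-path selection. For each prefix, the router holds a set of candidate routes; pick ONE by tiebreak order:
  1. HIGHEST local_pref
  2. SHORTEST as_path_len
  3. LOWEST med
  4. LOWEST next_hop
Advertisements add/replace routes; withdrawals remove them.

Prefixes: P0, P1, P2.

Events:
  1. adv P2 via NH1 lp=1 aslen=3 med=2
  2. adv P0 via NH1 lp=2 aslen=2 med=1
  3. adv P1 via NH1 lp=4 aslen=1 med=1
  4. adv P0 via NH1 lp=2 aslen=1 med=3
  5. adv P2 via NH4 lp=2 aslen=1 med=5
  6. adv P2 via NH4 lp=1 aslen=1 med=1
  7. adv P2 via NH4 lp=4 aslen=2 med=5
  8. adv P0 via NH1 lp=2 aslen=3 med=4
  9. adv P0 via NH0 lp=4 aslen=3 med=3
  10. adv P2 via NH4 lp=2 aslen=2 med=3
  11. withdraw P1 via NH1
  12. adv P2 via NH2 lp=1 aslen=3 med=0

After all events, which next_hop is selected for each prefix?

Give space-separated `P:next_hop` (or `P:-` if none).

Op 1: best P0=- P1=- P2=NH1
Op 2: best P0=NH1 P1=- P2=NH1
Op 3: best P0=NH1 P1=NH1 P2=NH1
Op 4: best P0=NH1 P1=NH1 P2=NH1
Op 5: best P0=NH1 P1=NH1 P2=NH4
Op 6: best P0=NH1 P1=NH1 P2=NH4
Op 7: best P0=NH1 P1=NH1 P2=NH4
Op 8: best P0=NH1 P1=NH1 P2=NH4
Op 9: best P0=NH0 P1=NH1 P2=NH4
Op 10: best P0=NH0 P1=NH1 P2=NH4
Op 11: best P0=NH0 P1=- P2=NH4
Op 12: best P0=NH0 P1=- P2=NH4

Answer: P0:NH0 P1:- P2:NH4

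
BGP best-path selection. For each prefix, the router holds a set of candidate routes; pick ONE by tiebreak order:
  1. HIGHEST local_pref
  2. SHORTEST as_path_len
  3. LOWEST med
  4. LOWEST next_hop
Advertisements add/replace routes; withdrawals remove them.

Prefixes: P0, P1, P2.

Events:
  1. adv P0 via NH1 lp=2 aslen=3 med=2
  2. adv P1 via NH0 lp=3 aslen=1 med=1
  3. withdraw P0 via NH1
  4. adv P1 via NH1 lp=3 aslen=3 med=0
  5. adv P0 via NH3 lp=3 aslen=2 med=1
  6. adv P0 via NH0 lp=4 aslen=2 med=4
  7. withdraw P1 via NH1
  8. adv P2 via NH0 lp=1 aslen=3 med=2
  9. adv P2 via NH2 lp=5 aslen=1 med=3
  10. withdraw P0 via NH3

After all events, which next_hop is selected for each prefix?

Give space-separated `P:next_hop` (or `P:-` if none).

Answer: P0:NH0 P1:NH0 P2:NH2

Derivation:
Op 1: best P0=NH1 P1=- P2=-
Op 2: best P0=NH1 P1=NH0 P2=-
Op 3: best P0=- P1=NH0 P2=-
Op 4: best P0=- P1=NH0 P2=-
Op 5: best P0=NH3 P1=NH0 P2=-
Op 6: best P0=NH0 P1=NH0 P2=-
Op 7: best P0=NH0 P1=NH0 P2=-
Op 8: best P0=NH0 P1=NH0 P2=NH0
Op 9: best P0=NH0 P1=NH0 P2=NH2
Op 10: best P0=NH0 P1=NH0 P2=NH2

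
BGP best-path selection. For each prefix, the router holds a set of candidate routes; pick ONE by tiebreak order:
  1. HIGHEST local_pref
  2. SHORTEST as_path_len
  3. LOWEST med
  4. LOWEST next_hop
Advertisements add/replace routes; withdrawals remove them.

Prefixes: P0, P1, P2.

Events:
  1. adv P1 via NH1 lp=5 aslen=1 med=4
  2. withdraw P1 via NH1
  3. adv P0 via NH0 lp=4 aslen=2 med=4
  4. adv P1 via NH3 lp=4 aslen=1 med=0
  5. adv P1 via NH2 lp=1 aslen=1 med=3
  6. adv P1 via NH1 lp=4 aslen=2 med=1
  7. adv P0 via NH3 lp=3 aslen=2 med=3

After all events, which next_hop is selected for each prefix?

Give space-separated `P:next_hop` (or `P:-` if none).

Op 1: best P0=- P1=NH1 P2=-
Op 2: best P0=- P1=- P2=-
Op 3: best P0=NH0 P1=- P2=-
Op 4: best P0=NH0 P1=NH3 P2=-
Op 5: best P0=NH0 P1=NH3 P2=-
Op 6: best P0=NH0 P1=NH3 P2=-
Op 7: best P0=NH0 P1=NH3 P2=-

Answer: P0:NH0 P1:NH3 P2:-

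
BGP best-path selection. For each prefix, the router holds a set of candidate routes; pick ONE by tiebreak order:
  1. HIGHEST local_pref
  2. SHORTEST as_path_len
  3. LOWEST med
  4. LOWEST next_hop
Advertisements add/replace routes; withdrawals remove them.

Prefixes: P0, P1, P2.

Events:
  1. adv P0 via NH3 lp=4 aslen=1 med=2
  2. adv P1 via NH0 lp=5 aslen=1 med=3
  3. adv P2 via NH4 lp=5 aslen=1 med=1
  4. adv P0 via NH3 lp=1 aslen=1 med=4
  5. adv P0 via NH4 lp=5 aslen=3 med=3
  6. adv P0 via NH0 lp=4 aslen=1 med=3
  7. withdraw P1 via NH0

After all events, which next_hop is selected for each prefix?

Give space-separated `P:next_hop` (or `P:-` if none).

Answer: P0:NH4 P1:- P2:NH4

Derivation:
Op 1: best P0=NH3 P1=- P2=-
Op 2: best P0=NH3 P1=NH0 P2=-
Op 3: best P0=NH3 P1=NH0 P2=NH4
Op 4: best P0=NH3 P1=NH0 P2=NH4
Op 5: best P0=NH4 P1=NH0 P2=NH4
Op 6: best P0=NH4 P1=NH0 P2=NH4
Op 7: best P0=NH4 P1=- P2=NH4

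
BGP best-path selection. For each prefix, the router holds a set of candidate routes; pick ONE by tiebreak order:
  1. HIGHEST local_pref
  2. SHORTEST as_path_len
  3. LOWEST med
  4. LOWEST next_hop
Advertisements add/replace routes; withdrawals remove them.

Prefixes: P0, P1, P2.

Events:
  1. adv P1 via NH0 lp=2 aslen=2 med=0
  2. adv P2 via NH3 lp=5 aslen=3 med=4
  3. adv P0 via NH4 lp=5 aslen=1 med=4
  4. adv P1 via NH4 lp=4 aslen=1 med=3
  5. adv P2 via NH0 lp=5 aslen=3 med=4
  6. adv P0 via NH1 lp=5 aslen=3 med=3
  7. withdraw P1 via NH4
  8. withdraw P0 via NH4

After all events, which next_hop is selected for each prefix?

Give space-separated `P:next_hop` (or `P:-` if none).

Answer: P0:NH1 P1:NH0 P2:NH0

Derivation:
Op 1: best P0=- P1=NH0 P2=-
Op 2: best P0=- P1=NH0 P2=NH3
Op 3: best P0=NH4 P1=NH0 P2=NH3
Op 4: best P0=NH4 P1=NH4 P2=NH3
Op 5: best P0=NH4 P1=NH4 P2=NH0
Op 6: best P0=NH4 P1=NH4 P2=NH0
Op 7: best P0=NH4 P1=NH0 P2=NH0
Op 8: best P0=NH1 P1=NH0 P2=NH0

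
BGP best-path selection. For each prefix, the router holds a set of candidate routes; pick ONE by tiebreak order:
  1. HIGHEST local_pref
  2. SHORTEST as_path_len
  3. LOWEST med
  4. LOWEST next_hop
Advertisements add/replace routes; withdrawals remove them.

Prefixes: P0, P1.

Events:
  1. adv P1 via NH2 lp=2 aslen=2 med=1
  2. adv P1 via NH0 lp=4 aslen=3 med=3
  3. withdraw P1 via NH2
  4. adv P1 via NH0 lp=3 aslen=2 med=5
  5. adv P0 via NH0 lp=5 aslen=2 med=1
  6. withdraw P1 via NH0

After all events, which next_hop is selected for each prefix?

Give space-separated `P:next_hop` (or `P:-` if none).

Op 1: best P0=- P1=NH2
Op 2: best P0=- P1=NH0
Op 3: best P0=- P1=NH0
Op 4: best P0=- P1=NH0
Op 5: best P0=NH0 P1=NH0
Op 6: best P0=NH0 P1=-

Answer: P0:NH0 P1:-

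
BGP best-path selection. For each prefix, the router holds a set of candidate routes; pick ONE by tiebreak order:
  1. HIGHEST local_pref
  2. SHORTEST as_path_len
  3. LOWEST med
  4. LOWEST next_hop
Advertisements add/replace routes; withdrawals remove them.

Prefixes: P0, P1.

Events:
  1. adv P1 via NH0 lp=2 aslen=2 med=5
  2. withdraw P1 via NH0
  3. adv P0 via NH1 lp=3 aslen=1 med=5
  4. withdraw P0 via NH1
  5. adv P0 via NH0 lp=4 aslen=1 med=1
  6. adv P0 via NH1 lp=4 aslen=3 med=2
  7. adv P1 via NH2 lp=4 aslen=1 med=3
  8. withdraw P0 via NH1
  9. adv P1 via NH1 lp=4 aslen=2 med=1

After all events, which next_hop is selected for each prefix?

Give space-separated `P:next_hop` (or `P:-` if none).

Answer: P0:NH0 P1:NH2

Derivation:
Op 1: best P0=- P1=NH0
Op 2: best P0=- P1=-
Op 3: best P0=NH1 P1=-
Op 4: best P0=- P1=-
Op 5: best P0=NH0 P1=-
Op 6: best P0=NH0 P1=-
Op 7: best P0=NH0 P1=NH2
Op 8: best P0=NH0 P1=NH2
Op 9: best P0=NH0 P1=NH2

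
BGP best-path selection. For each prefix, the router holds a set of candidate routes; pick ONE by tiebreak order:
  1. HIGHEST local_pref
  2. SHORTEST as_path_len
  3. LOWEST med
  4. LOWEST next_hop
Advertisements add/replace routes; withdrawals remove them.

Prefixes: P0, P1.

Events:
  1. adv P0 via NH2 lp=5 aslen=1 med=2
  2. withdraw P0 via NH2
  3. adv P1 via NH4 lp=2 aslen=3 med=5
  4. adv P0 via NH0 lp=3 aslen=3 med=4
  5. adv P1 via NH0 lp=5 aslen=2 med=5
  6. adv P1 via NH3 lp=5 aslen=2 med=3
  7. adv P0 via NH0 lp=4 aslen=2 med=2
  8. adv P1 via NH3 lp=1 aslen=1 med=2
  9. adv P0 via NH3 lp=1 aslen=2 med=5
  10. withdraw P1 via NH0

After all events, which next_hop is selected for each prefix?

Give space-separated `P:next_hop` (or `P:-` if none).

Answer: P0:NH0 P1:NH4

Derivation:
Op 1: best P0=NH2 P1=-
Op 2: best P0=- P1=-
Op 3: best P0=- P1=NH4
Op 4: best P0=NH0 P1=NH4
Op 5: best P0=NH0 P1=NH0
Op 6: best P0=NH0 P1=NH3
Op 7: best P0=NH0 P1=NH3
Op 8: best P0=NH0 P1=NH0
Op 9: best P0=NH0 P1=NH0
Op 10: best P0=NH0 P1=NH4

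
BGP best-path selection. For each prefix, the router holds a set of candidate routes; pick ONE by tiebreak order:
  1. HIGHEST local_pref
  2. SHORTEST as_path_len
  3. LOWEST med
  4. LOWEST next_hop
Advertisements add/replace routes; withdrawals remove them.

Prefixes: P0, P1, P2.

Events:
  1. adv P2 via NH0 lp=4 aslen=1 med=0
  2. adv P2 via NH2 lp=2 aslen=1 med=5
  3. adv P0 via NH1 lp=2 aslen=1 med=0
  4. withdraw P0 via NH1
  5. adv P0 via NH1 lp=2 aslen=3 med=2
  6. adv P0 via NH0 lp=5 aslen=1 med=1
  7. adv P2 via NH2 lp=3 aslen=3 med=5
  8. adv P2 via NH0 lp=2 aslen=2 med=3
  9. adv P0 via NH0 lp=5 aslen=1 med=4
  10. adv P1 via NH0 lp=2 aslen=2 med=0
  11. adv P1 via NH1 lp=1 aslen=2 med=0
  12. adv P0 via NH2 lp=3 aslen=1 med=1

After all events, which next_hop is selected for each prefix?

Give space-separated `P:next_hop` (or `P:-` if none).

Op 1: best P0=- P1=- P2=NH0
Op 2: best P0=- P1=- P2=NH0
Op 3: best P0=NH1 P1=- P2=NH0
Op 4: best P0=- P1=- P2=NH0
Op 5: best P0=NH1 P1=- P2=NH0
Op 6: best P0=NH0 P1=- P2=NH0
Op 7: best P0=NH0 P1=- P2=NH0
Op 8: best P0=NH0 P1=- P2=NH2
Op 9: best P0=NH0 P1=- P2=NH2
Op 10: best P0=NH0 P1=NH0 P2=NH2
Op 11: best P0=NH0 P1=NH0 P2=NH2
Op 12: best P0=NH0 P1=NH0 P2=NH2

Answer: P0:NH0 P1:NH0 P2:NH2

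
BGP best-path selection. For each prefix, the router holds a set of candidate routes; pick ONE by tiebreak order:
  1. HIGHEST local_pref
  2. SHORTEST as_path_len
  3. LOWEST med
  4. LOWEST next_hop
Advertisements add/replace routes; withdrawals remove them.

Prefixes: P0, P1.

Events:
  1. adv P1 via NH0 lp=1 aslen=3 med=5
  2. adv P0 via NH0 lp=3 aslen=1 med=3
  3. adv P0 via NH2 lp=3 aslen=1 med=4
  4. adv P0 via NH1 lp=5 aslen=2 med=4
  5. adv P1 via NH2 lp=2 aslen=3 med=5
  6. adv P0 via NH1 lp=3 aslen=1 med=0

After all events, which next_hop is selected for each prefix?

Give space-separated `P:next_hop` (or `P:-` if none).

Answer: P0:NH1 P1:NH2

Derivation:
Op 1: best P0=- P1=NH0
Op 2: best P0=NH0 P1=NH0
Op 3: best P0=NH0 P1=NH0
Op 4: best P0=NH1 P1=NH0
Op 5: best P0=NH1 P1=NH2
Op 6: best P0=NH1 P1=NH2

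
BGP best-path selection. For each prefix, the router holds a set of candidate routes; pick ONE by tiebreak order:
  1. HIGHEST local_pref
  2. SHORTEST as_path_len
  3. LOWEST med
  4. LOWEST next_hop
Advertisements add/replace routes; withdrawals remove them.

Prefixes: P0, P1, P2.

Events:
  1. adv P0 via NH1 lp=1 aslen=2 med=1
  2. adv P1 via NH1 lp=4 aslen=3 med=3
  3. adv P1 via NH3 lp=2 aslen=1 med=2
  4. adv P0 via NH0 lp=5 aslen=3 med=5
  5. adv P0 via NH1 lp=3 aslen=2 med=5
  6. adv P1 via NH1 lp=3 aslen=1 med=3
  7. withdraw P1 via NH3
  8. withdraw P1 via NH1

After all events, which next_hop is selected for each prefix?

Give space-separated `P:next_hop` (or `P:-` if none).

Answer: P0:NH0 P1:- P2:-

Derivation:
Op 1: best P0=NH1 P1=- P2=-
Op 2: best P0=NH1 P1=NH1 P2=-
Op 3: best P0=NH1 P1=NH1 P2=-
Op 4: best P0=NH0 P1=NH1 P2=-
Op 5: best P0=NH0 P1=NH1 P2=-
Op 6: best P0=NH0 P1=NH1 P2=-
Op 7: best P0=NH0 P1=NH1 P2=-
Op 8: best P0=NH0 P1=- P2=-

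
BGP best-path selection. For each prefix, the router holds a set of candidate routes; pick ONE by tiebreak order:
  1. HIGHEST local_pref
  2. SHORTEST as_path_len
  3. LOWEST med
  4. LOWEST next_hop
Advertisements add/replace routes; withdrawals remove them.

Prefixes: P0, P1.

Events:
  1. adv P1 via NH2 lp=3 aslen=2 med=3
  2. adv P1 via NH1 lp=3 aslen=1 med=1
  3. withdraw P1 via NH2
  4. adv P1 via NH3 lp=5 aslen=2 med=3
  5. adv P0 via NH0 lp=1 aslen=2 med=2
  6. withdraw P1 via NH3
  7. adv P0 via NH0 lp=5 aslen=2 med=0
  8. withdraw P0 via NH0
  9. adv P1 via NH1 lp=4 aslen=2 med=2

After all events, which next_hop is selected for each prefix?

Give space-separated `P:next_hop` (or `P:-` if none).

Op 1: best P0=- P1=NH2
Op 2: best P0=- P1=NH1
Op 3: best P0=- P1=NH1
Op 4: best P0=- P1=NH3
Op 5: best P0=NH0 P1=NH3
Op 6: best P0=NH0 P1=NH1
Op 7: best P0=NH0 P1=NH1
Op 8: best P0=- P1=NH1
Op 9: best P0=- P1=NH1

Answer: P0:- P1:NH1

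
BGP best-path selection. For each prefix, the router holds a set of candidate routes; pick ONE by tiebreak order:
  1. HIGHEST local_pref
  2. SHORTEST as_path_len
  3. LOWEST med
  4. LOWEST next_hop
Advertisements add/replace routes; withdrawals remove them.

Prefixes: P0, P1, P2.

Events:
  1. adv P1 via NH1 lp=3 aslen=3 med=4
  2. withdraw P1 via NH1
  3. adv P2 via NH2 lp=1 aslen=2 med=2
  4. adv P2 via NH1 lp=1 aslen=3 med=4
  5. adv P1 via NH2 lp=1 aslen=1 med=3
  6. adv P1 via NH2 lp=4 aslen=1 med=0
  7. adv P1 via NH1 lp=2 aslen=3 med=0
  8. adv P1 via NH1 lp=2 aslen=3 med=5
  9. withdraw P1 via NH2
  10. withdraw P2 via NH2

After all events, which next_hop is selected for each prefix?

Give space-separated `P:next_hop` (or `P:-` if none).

Op 1: best P0=- P1=NH1 P2=-
Op 2: best P0=- P1=- P2=-
Op 3: best P0=- P1=- P2=NH2
Op 4: best P0=- P1=- P2=NH2
Op 5: best P0=- P1=NH2 P2=NH2
Op 6: best P0=- P1=NH2 P2=NH2
Op 7: best P0=- P1=NH2 P2=NH2
Op 8: best P0=- P1=NH2 P2=NH2
Op 9: best P0=- P1=NH1 P2=NH2
Op 10: best P0=- P1=NH1 P2=NH1

Answer: P0:- P1:NH1 P2:NH1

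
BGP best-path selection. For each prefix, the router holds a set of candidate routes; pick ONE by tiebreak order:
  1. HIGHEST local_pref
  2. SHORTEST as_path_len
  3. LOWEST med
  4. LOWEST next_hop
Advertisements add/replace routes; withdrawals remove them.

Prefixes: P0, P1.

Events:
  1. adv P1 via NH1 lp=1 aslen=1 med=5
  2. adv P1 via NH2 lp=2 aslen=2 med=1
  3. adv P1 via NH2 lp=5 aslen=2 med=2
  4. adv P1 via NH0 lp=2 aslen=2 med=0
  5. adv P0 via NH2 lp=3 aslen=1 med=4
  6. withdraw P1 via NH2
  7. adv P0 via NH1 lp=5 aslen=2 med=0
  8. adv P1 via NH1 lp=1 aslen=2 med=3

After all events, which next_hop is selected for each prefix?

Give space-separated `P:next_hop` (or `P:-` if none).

Answer: P0:NH1 P1:NH0

Derivation:
Op 1: best P0=- P1=NH1
Op 2: best P0=- P1=NH2
Op 3: best P0=- P1=NH2
Op 4: best P0=- P1=NH2
Op 5: best P0=NH2 P1=NH2
Op 6: best P0=NH2 P1=NH0
Op 7: best P0=NH1 P1=NH0
Op 8: best P0=NH1 P1=NH0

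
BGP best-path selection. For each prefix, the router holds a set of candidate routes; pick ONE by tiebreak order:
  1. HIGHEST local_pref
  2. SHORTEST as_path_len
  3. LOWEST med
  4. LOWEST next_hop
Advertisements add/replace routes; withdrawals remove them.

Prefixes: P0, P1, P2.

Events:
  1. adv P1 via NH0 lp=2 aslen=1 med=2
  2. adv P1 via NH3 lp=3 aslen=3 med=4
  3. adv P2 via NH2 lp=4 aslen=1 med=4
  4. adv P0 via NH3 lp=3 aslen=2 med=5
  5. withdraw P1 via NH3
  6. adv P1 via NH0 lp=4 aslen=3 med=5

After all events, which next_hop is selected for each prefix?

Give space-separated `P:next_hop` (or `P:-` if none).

Answer: P0:NH3 P1:NH0 P2:NH2

Derivation:
Op 1: best P0=- P1=NH0 P2=-
Op 2: best P0=- P1=NH3 P2=-
Op 3: best P0=- P1=NH3 P2=NH2
Op 4: best P0=NH3 P1=NH3 P2=NH2
Op 5: best P0=NH3 P1=NH0 P2=NH2
Op 6: best P0=NH3 P1=NH0 P2=NH2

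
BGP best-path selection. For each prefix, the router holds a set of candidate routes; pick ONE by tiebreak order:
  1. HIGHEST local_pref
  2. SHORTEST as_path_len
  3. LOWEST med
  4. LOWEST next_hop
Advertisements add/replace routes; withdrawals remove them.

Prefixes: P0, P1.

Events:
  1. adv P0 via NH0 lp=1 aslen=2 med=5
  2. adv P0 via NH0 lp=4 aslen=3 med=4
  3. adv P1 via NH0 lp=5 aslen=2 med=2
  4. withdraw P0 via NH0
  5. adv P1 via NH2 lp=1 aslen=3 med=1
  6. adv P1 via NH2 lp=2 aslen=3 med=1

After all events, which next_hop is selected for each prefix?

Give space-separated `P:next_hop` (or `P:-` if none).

Answer: P0:- P1:NH0

Derivation:
Op 1: best P0=NH0 P1=-
Op 2: best P0=NH0 P1=-
Op 3: best P0=NH0 P1=NH0
Op 4: best P0=- P1=NH0
Op 5: best P0=- P1=NH0
Op 6: best P0=- P1=NH0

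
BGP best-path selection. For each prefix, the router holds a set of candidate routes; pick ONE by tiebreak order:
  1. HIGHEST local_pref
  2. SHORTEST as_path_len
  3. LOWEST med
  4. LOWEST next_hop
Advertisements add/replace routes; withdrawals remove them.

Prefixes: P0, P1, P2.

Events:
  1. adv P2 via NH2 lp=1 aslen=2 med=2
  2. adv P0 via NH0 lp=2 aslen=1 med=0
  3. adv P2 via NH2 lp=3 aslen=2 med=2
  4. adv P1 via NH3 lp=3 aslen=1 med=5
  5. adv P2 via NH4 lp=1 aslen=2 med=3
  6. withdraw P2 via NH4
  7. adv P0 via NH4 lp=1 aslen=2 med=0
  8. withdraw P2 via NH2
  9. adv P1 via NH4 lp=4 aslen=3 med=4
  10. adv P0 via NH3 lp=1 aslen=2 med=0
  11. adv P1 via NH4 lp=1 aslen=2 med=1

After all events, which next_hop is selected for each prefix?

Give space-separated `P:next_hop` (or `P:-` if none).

Answer: P0:NH0 P1:NH3 P2:-

Derivation:
Op 1: best P0=- P1=- P2=NH2
Op 2: best P0=NH0 P1=- P2=NH2
Op 3: best P0=NH0 P1=- P2=NH2
Op 4: best P0=NH0 P1=NH3 P2=NH2
Op 5: best P0=NH0 P1=NH3 P2=NH2
Op 6: best P0=NH0 P1=NH3 P2=NH2
Op 7: best P0=NH0 P1=NH3 P2=NH2
Op 8: best P0=NH0 P1=NH3 P2=-
Op 9: best P0=NH0 P1=NH4 P2=-
Op 10: best P0=NH0 P1=NH4 P2=-
Op 11: best P0=NH0 P1=NH3 P2=-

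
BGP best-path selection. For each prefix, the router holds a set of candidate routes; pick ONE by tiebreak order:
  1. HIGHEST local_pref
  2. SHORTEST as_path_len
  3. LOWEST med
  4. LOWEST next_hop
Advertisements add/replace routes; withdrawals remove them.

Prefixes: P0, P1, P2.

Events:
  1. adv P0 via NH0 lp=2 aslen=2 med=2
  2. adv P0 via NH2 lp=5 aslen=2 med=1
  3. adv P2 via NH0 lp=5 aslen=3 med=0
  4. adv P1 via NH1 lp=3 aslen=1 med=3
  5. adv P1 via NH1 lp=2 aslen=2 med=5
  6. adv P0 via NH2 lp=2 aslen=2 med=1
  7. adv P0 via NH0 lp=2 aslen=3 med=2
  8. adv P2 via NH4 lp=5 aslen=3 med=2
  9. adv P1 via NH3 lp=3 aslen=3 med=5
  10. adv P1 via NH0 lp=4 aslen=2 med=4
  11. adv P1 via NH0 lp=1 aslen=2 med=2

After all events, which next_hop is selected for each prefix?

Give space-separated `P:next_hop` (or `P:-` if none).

Op 1: best P0=NH0 P1=- P2=-
Op 2: best P0=NH2 P1=- P2=-
Op 3: best P0=NH2 P1=- P2=NH0
Op 4: best P0=NH2 P1=NH1 P2=NH0
Op 5: best P0=NH2 P1=NH1 P2=NH0
Op 6: best P0=NH2 P1=NH1 P2=NH0
Op 7: best P0=NH2 P1=NH1 P2=NH0
Op 8: best P0=NH2 P1=NH1 P2=NH0
Op 9: best P0=NH2 P1=NH3 P2=NH0
Op 10: best P0=NH2 P1=NH0 P2=NH0
Op 11: best P0=NH2 P1=NH3 P2=NH0

Answer: P0:NH2 P1:NH3 P2:NH0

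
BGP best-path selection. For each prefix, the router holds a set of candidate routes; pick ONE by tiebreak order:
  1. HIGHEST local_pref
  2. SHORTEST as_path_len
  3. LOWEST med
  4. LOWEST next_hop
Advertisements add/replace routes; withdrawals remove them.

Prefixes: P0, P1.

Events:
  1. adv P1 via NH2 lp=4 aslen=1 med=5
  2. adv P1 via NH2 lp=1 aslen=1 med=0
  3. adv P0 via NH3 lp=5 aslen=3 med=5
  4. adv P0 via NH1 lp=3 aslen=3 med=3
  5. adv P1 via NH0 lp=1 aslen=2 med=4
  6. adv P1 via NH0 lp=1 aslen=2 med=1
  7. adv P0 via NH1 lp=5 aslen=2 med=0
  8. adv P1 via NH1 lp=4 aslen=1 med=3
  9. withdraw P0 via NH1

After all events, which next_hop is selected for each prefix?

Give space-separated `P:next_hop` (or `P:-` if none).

Answer: P0:NH3 P1:NH1

Derivation:
Op 1: best P0=- P1=NH2
Op 2: best P0=- P1=NH2
Op 3: best P0=NH3 P1=NH2
Op 4: best P0=NH3 P1=NH2
Op 5: best P0=NH3 P1=NH2
Op 6: best P0=NH3 P1=NH2
Op 7: best P0=NH1 P1=NH2
Op 8: best P0=NH1 P1=NH1
Op 9: best P0=NH3 P1=NH1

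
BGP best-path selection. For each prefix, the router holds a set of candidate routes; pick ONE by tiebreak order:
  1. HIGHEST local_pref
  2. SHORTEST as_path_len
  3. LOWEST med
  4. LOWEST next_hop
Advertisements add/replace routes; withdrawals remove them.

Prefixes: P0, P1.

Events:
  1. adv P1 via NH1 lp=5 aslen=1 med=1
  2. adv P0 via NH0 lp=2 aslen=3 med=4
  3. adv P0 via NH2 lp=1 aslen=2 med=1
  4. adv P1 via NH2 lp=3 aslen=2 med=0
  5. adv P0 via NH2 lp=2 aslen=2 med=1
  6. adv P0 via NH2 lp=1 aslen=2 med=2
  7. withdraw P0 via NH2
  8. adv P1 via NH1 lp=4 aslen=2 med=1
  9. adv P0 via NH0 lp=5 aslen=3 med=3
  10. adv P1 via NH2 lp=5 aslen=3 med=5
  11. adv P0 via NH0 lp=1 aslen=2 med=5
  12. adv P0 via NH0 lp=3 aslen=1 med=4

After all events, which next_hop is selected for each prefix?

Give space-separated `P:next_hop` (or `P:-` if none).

Answer: P0:NH0 P1:NH2

Derivation:
Op 1: best P0=- P1=NH1
Op 2: best P0=NH0 P1=NH1
Op 3: best P0=NH0 P1=NH1
Op 4: best P0=NH0 P1=NH1
Op 5: best P0=NH2 P1=NH1
Op 6: best P0=NH0 P1=NH1
Op 7: best P0=NH0 P1=NH1
Op 8: best P0=NH0 P1=NH1
Op 9: best P0=NH0 P1=NH1
Op 10: best P0=NH0 P1=NH2
Op 11: best P0=NH0 P1=NH2
Op 12: best P0=NH0 P1=NH2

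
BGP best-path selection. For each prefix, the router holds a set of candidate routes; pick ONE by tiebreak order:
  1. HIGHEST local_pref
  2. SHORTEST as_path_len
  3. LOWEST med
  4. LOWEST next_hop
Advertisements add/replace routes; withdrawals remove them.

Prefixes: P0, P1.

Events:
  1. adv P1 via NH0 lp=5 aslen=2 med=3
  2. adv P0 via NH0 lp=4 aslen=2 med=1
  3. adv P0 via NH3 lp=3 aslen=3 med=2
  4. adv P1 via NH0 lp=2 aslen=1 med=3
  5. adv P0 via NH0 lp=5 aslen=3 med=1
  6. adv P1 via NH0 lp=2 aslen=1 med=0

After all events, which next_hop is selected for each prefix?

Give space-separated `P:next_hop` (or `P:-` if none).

Answer: P0:NH0 P1:NH0

Derivation:
Op 1: best P0=- P1=NH0
Op 2: best P0=NH0 P1=NH0
Op 3: best P0=NH0 P1=NH0
Op 4: best P0=NH0 P1=NH0
Op 5: best P0=NH0 P1=NH0
Op 6: best P0=NH0 P1=NH0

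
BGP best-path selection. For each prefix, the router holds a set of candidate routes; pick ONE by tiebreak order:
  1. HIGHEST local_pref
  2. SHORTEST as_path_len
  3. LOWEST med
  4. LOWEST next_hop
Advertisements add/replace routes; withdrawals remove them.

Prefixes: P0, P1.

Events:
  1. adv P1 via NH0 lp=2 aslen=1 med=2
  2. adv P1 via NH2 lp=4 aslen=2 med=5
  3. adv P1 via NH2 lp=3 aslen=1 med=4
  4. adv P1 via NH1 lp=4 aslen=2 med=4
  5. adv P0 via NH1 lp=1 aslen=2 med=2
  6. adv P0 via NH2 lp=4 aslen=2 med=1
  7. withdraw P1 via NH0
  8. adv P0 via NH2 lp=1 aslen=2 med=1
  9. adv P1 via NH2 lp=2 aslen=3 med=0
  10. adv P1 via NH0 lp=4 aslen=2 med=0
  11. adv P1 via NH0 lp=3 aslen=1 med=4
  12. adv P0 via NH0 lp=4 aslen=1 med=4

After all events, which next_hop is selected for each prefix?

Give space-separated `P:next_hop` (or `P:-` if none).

Answer: P0:NH0 P1:NH1

Derivation:
Op 1: best P0=- P1=NH0
Op 2: best P0=- P1=NH2
Op 3: best P0=- P1=NH2
Op 4: best P0=- P1=NH1
Op 5: best P0=NH1 P1=NH1
Op 6: best P0=NH2 P1=NH1
Op 7: best P0=NH2 P1=NH1
Op 8: best P0=NH2 P1=NH1
Op 9: best P0=NH2 P1=NH1
Op 10: best P0=NH2 P1=NH0
Op 11: best P0=NH2 P1=NH1
Op 12: best P0=NH0 P1=NH1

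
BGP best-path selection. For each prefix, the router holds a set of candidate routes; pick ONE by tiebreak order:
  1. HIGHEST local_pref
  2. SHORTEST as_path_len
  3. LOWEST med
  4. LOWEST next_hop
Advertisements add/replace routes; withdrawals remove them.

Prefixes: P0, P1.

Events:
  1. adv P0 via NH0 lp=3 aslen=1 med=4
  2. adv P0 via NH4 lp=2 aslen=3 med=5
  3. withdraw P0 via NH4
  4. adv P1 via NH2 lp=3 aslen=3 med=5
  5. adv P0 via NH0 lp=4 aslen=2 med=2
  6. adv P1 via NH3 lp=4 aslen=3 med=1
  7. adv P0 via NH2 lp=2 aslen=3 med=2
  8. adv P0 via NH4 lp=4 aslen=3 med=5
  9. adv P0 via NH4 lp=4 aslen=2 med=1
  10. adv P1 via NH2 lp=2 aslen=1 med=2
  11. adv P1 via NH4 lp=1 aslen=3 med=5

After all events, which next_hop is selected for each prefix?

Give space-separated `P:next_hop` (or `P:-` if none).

Op 1: best P0=NH0 P1=-
Op 2: best P0=NH0 P1=-
Op 3: best P0=NH0 P1=-
Op 4: best P0=NH0 P1=NH2
Op 5: best P0=NH0 P1=NH2
Op 6: best P0=NH0 P1=NH3
Op 7: best P0=NH0 P1=NH3
Op 8: best P0=NH0 P1=NH3
Op 9: best P0=NH4 P1=NH3
Op 10: best P0=NH4 P1=NH3
Op 11: best P0=NH4 P1=NH3

Answer: P0:NH4 P1:NH3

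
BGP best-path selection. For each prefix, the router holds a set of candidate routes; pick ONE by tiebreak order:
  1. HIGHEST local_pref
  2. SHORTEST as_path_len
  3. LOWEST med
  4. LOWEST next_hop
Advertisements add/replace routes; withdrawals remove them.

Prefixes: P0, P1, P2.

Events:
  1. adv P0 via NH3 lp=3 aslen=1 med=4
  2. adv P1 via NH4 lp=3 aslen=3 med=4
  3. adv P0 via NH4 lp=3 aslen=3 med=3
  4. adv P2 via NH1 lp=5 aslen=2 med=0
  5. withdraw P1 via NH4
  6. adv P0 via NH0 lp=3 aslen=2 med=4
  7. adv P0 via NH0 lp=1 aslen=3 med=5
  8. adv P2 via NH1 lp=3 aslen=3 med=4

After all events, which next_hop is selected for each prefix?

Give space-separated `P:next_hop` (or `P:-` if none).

Op 1: best P0=NH3 P1=- P2=-
Op 2: best P0=NH3 P1=NH4 P2=-
Op 3: best P0=NH3 P1=NH4 P2=-
Op 4: best P0=NH3 P1=NH4 P2=NH1
Op 5: best P0=NH3 P1=- P2=NH1
Op 6: best P0=NH3 P1=- P2=NH1
Op 7: best P0=NH3 P1=- P2=NH1
Op 8: best P0=NH3 P1=- P2=NH1

Answer: P0:NH3 P1:- P2:NH1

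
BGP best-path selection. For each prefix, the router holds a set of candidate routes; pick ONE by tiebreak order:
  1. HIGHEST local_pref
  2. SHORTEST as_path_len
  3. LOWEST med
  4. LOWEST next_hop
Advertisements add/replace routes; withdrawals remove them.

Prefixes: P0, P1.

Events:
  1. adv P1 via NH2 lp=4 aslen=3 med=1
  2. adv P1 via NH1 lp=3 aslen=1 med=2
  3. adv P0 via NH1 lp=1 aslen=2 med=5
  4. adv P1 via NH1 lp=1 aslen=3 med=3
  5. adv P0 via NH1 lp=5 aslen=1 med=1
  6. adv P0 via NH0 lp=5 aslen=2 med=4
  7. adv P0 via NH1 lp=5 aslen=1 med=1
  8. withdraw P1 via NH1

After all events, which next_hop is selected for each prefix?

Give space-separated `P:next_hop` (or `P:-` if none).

Answer: P0:NH1 P1:NH2

Derivation:
Op 1: best P0=- P1=NH2
Op 2: best P0=- P1=NH2
Op 3: best P0=NH1 P1=NH2
Op 4: best P0=NH1 P1=NH2
Op 5: best P0=NH1 P1=NH2
Op 6: best P0=NH1 P1=NH2
Op 7: best P0=NH1 P1=NH2
Op 8: best P0=NH1 P1=NH2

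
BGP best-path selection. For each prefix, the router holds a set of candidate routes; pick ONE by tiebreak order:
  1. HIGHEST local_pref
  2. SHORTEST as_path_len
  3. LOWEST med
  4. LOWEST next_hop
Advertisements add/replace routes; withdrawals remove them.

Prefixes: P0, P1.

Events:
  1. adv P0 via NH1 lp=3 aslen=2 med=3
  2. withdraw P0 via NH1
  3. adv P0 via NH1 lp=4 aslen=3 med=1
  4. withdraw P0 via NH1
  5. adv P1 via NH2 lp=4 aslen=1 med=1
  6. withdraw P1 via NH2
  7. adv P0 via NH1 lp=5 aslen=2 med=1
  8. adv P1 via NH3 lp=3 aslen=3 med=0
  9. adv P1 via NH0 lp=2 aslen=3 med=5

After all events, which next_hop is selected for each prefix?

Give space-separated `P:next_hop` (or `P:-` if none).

Op 1: best P0=NH1 P1=-
Op 2: best P0=- P1=-
Op 3: best P0=NH1 P1=-
Op 4: best P0=- P1=-
Op 5: best P0=- P1=NH2
Op 6: best P0=- P1=-
Op 7: best P0=NH1 P1=-
Op 8: best P0=NH1 P1=NH3
Op 9: best P0=NH1 P1=NH3

Answer: P0:NH1 P1:NH3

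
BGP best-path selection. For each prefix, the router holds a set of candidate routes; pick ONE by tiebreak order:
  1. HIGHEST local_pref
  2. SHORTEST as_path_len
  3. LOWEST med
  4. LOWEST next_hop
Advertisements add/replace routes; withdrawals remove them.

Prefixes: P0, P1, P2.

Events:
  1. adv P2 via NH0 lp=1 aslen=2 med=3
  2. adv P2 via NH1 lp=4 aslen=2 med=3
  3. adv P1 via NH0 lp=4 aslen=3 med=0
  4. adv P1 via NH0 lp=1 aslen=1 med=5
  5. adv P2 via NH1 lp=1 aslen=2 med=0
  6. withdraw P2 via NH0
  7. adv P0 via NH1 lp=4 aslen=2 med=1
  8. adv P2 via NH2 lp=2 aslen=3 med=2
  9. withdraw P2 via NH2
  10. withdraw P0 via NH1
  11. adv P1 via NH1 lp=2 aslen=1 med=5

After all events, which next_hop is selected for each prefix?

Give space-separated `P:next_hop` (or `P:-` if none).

Answer: P0:- P1:NH1 P2:NH1

Derivation:
Op 1: best P0=- P1=- P2=NH0
Op 2: best P0=- P1=- P2=NH1
Op 3: best P0=- P1=NH0 P2=NH1
Op 4: best P0=- P1=NH0 P2=NH1
Op 5: best P0=- P1=NH0 P2=NH1
Op 6: best P0=- P1=NH0 P2=NH1
Op 7: best P0=NH1 P1=NH0 P2=NH1
Op 8: best P0=NH1 P1=NH0 P2=NH2
Op 9: best P0=NH1 P1=NH0 P2=NH1
Op 10: best P0=- P1=NH0 P2=NH1
Op 11: best P0=- P1=NH1 P2=NH1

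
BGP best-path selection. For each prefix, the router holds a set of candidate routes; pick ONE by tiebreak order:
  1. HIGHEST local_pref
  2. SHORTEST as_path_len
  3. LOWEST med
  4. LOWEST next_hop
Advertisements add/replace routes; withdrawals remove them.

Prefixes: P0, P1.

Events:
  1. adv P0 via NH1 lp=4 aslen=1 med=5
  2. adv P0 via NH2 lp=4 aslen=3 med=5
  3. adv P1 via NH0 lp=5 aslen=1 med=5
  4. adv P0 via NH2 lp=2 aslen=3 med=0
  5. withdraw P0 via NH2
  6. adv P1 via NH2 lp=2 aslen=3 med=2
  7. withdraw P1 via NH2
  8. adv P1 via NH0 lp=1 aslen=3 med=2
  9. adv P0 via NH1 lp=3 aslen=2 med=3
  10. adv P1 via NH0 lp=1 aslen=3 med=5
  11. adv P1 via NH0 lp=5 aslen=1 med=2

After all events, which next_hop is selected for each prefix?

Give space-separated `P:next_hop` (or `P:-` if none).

Op 1: best P0=NH1 P1=-
Op 2: best P0=NH1 P1=-
Op 3: best P0=NH1 P1=NH0
Op 4: best P0=NH1 P1=NH0
Op 5: best P0=NH1 P1=NH0
Op 6: best P0=NH1 P1=NH0
Op 7: best P0=NH1 P1=NH0
Op 8: best P0=NH1 P1=NH0
Op 9: best P0=NH1 P1=NH0
Op 10: best P0=NH1 P1=NH0
Op 11: best P0=NH1 P1=NH0

Answer: P0:NH1 P1:NH0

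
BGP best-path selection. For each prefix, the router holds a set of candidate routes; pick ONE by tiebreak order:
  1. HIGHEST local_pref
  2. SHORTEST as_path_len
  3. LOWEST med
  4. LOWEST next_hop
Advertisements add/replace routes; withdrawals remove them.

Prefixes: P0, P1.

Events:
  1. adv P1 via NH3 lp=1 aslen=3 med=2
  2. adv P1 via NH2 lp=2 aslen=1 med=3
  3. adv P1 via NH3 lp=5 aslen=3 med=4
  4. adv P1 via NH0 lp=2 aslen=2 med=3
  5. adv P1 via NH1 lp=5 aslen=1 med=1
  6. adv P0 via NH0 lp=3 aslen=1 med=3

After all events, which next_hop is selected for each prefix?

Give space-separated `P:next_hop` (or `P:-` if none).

Op 1: best P0=- P1=NH3
Op 2: best P0=- P1=NH2
Op 3: best P0=- P1=NH3
Op 4: best P0=- P1=NH3
Op 5: best P0=- P1=NH1
Op 6: best P0=NH0 P1=NH1

Answer: P0:NH0 P1:NH1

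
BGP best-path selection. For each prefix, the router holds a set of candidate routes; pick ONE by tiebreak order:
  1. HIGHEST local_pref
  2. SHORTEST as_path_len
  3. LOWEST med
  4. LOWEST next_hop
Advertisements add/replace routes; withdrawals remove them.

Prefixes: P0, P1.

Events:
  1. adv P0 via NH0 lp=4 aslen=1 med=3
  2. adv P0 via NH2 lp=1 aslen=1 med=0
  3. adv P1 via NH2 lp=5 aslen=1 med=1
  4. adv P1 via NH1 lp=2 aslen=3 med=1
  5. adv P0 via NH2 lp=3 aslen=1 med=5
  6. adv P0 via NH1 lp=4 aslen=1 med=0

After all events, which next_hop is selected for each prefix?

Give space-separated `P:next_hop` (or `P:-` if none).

Op 1: best P0=NH0 P1=-
Op 2: best P0=NH0 P1=-
Op 3: best P0=NH0 P1=NH2
Op 4: best P0=NH0 P1=NH2
Op 5: best P0=NH0 P1=NH2
Op 6: best P0=NH1 P1=NH2

Answer: P0:NH1 P1:NH2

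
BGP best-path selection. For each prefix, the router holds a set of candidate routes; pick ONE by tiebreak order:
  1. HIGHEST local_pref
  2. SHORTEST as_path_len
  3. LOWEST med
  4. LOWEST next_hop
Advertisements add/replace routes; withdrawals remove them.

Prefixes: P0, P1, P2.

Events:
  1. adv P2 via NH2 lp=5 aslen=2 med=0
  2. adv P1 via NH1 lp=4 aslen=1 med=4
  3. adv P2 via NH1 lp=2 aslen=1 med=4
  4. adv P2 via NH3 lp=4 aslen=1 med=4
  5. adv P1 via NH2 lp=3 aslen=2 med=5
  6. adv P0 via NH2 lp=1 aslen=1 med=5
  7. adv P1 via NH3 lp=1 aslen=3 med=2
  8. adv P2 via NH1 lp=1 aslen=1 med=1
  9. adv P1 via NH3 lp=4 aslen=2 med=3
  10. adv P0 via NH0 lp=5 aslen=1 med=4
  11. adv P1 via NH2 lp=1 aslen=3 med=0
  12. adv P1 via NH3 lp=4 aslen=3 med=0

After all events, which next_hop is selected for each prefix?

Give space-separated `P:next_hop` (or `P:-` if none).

Answer: P0:NH0 P1:NH1 P2:NH2

Derivation:
Op 1: best P0=- P1=- P2=NH2
Op 2: best P0=- P1=NH1 P2=NH2
Op 3: best P0=- P1=NH1 P2=NH2
Op 4: best P0=- P1=NH1 P2=NH2
Op 5: best P0=- P1=NH1 P2=NH2
Op 6: best P0=NH2 P1=NH1 P2=NH2
Op 7: best P0=NH2 P1=NH1 P2=NH2
Op 8: best P0=NH2 P1=NH1 P2=NH2
Op 9: best P0=NH2 P1=NH1 P2=NH2
Op 10: best P0=NH0 P1=NH1 P2=NH2
Op 11: best P0=NH0 P1=NH1 P2=NH2
Op 12: best P0=NH0 P1=NH1 P2=NH2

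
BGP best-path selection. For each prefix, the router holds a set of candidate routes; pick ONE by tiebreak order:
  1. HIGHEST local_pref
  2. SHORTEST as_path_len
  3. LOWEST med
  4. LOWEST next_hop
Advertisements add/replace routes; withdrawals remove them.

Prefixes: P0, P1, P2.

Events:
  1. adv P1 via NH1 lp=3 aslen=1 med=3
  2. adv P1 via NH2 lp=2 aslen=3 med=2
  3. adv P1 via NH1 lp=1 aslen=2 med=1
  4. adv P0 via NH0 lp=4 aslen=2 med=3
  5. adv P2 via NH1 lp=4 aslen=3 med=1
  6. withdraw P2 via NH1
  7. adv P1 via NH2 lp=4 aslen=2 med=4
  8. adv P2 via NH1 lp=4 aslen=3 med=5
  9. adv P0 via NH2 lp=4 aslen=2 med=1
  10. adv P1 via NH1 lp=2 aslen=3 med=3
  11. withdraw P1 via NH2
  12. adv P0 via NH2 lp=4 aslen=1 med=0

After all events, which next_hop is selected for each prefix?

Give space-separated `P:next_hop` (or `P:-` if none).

Answer: P0:NH2 P1:NH1 P2:NH1

Derivation:
Op 1: best P0=- P1=NH1 P2=-
Op 2: best P0=- P1=NH1 P2=-
Op 3: best P0=- P1=NH2 P2=-
Op 4: best P0=NH0 P1=NH2 P2=-
Op 5: best P0=NH0 P1=NH2 P2=NH1
Op 6: best P0=NH0 P1=NH2 P2=-
Op 7: best P0=NH0 P1=NH2 P2=-
Op 8: best P0=NH0 P1=NH2 P2=NH1
Op 9: best P0=NH2 P1=NH2 P2=NH1
Op 10: best P0=NH2 P1=NH2 P2=NH1
Op 11: best P0=NH2 P1=NH1 P2=NH1
Op 12: best P0=NH2 P1=NH1 P2=NH1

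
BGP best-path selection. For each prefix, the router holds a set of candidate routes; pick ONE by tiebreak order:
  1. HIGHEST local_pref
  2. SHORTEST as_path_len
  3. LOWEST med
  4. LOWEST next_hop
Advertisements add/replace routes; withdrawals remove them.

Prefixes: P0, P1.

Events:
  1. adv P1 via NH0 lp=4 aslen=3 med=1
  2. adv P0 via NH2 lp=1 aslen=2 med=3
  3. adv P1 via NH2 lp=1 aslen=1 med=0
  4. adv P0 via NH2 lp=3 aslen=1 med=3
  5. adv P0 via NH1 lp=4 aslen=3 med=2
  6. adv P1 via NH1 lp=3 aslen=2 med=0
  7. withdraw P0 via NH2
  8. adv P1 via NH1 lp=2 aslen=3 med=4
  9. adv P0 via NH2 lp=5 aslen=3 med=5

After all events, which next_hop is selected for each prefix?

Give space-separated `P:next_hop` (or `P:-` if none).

Answer: P0:NH2 P1:NH0

Derivation:
Op 1: best P0=- P1=NH0
Op 2: best P0=NH2 P1=NH0
Op 3: best P0=NH2 P1=NH0
Op 4: best P0=NH2 P1=NH0
Op 5: best P0=NH1 P1=NH0
Op 6: best P0=NH1 P1=NH0
Op 7: best P0=NH1 P1=NH0
Op 8: best P0=NH1 P1=NH0
Op 9: best P0=NH2 P1=NH0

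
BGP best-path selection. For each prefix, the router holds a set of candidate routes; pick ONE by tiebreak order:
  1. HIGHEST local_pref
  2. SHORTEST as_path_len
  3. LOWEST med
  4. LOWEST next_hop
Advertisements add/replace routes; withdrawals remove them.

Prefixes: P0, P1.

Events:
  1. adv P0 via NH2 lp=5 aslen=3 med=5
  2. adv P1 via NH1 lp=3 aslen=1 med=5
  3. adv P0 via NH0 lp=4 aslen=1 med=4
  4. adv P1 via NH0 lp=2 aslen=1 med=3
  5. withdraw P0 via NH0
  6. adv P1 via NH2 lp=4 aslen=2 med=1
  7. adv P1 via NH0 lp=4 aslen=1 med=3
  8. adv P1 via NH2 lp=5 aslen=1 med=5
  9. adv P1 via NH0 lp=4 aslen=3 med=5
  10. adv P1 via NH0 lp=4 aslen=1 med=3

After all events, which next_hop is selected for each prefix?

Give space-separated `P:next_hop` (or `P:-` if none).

Op 1: best P0=NH2 P1=-
Op 2: best P0=NH2 P1=NH1
Op 3: best P0=NH2 P1=NH1
Op 4: best P0=NH2 P1=NH1
Op 5: best P0=NH2 P1=NH1
Op 6: best P0=NH2 P1=NH2
Op 7: best P0=NH2 P1=NH0
Op 8: best P0=NH2 P1=NH2
Op 9: best P0=NH2 P1=NH2
Op 10: best P0=NH2 P1=NH2

Answer: P0:NH2 P1:NH2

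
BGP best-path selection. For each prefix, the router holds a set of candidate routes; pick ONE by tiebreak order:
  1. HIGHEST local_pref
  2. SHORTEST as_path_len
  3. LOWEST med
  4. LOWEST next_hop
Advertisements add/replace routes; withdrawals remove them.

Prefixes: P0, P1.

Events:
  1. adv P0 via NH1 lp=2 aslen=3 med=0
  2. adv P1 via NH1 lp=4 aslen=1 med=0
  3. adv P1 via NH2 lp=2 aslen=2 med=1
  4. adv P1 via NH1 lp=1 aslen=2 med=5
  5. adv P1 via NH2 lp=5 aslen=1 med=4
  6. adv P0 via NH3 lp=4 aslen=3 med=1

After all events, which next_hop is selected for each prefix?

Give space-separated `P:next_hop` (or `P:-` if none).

Op 1: best P0=NH1 P1=-
Op 2: best P0=NH1 P1=NH1
Op 3: best P0=NH1 P1=NH1
Op 4: best P0=NH1 P1=NH2
Op 5: best P0=NH1 P1=NH2
Op 6: best P0=NH3 P1=NH2

Answer: P0:NH3 P1:NH2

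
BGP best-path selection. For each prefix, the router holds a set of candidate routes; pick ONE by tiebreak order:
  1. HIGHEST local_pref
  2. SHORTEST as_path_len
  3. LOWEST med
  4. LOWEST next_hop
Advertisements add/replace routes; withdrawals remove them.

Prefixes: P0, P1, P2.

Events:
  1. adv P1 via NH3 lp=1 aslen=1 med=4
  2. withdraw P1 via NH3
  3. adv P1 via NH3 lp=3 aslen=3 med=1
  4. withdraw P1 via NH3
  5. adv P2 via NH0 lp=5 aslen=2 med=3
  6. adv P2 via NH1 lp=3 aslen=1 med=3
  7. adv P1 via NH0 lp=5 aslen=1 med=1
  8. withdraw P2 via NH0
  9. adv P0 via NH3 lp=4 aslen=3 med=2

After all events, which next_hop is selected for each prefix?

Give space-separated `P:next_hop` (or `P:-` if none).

Op 1: best P0=- P1=NH3 P2=-
Op 2: best P0=- P1=- P2=-
Op 3: best P0=- P1=NH3 P2=-
Op 4: best P0=- P1=- P2=-
Op 5: best P0=- P1=- P2=NH0
Op 6: best P0=- P1=- P2=NH0
Op 7: best P0=- P1=NH0 P2=NH0
Op 8: best P0=- P1=NH0 P2=NH1
Op 9: best P0=NH3 P1=NH0 P2=NH1

Answer: P0:NH3 P1:NH0 P2:NH1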